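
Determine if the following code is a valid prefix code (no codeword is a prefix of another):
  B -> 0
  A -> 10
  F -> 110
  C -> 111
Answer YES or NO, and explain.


Checking each pair (does one codeword prefix another?):
  B='0' vs A='10': no prefix
  B='0' vs F='110': no prefix
  B='0' vs C='111': no prefix
  A='10' vs B='0': no prefix
  A='10' vs F='110': no prefix
  A='10' vs C='111': no prefix
  F='110' vs B='0': no prefix
  F='110' vs A='10': no prefix
  F='110' vs C='111': no prefix
  C='111' vs B='0': no prefix
  C='111' vs A='10': no prefix
  C='111' vs F='110': no prefix
No violation found over all pairs.

YES -- this is a valid prefix code. No codeword is a prefix of any other codeword.


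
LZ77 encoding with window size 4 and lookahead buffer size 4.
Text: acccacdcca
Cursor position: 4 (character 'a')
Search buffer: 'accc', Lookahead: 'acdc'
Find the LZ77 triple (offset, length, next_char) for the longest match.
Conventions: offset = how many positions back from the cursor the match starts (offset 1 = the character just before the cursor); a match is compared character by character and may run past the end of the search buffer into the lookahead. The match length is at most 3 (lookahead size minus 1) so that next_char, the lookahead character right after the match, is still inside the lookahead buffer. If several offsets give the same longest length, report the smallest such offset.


Try each offset into the search buffer:
  offset=1 (pos 3, char 'c'): match length 0
  offset=2 (pos 2, char 'c'): match length 0
  offset=3 (pos 1, char 'c'): match length 0
  offset=4 (pos 0, char 'a'): match length 2
Longest match has length 2 at offset 4.
next_char = character at position 4 + 2 = 6 -> 'd'

Best match: offset=4, length=2 (matching 'ac' starting at position 0)
LZ77 triple: (4, 2, 'd')


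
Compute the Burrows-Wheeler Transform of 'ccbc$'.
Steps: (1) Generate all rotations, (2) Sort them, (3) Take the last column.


Rotations (sorted):
  0: $ccbc -> last char: c
  1: bc$cc -> last char: c
  2: c$ccb -> last char: b
  3: cbc$c -> last char: c
  4: ccbc$ -> last char: $


BWT = ccbc$


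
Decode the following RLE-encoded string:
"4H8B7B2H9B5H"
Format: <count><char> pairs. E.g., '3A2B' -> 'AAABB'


Expanding each <count><char> pair:
  4H -> 'HHHH'
  8B -> 'BBBBBBBB'
  7B -> 'BBBBBBB'
  2H -> 'HH'
  9B -> 'BBBBBBBBB'
  5H -> 'HHHHH'

Decoded = HHHHBBBBBBBBBBBBBBBHHBBBBBBBBBHHHHH


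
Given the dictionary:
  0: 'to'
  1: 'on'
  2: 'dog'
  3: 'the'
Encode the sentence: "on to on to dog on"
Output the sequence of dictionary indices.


Look up each word in the dictionary:
  'on' -> 1
  'to' -> 0
  'on' -> 1
  'to' -> 0
  'dog' -> 2
  'on' -> 1

Encoded: [1, 0, 1, 0, 2, 1]


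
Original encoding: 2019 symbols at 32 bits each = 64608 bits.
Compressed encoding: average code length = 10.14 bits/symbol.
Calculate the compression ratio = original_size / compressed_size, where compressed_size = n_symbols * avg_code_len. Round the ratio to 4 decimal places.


original_size = n_symbols * orig_bits = 2019 * 32 = 64608 bits
compressed_size = n_symbols * avg_code_len = 2019 * 10.14 = 20472.66 bits
ratio = original_size / compressed_size = 64608 / 20472.66 = 3.1558

Compression ratio = 3.1558


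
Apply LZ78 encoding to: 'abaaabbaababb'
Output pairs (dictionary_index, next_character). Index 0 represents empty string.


LZ78 encoding steps:
Dictionary: {0: ''}
Step 1: w='' (idx 0), next='a' -> output (0, 'a'), add 'a' as idx 1
Step 2: w='' (idx 0), next='b' -> output (0, 'b'), add 'b' as idx 2
Step 3: w='a' (idx 1), next='a' -> output (1, 'a'), add 'aa' as idx 3
Step 4: w='a' (idx 1), next='b' -> output (1, 'b'), add 'ab' as idx 4
Step 5: w='b' (idx 2), next='a' -> output (2, 'a'), add 'ba' as idx 5
Step 6: w='ab' (idx 4), next='a' -> output (4, 'a'), add 'aba' as idx 6
Step 7: w='b' (idx 2), next='b' -> output (2, 'b'), add 'bb' as idx 7


Encoded: [(0, 'a'), (0, 'b'), (1, 'a'), (1, 'b'), (2, 'a'), (4, 'a'), (2, 'b')]


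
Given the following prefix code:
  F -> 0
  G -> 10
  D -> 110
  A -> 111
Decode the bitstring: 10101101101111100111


Decoding step by step:
Bits 10 -> G
Bits 10 -> G
Bits 110 -> D
Bits 110 -> D
Bits 111 -> A
Bits 110 -> D
Bits 0 -> F
Bits 111 -> A


Decoded message: GGDDADFA


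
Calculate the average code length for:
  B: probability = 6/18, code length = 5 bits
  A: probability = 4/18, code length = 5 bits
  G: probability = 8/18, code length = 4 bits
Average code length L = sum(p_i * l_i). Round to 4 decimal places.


Weighted contributions p_i * l_i:
  B: (6/18) * 5 = 30/18
  A: (4/18) * 5 = 20/18
  G: (8/18) * 4 = 32/18
Sum = (30 + 20 + 32)/18 = 82/18

L = 82/18 = 4.5556 bits/symbol


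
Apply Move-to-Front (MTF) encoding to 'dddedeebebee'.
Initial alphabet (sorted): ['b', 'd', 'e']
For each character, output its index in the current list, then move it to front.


MTF encoding:
'd': index 1 in ['b', 'd', 'e'] -> ['d', 'b', 'e']
'd': index 0 in ['d', 'b', 'e'] -> ['d', 'b', 'e']
'd': index 0 in ['d', 'b', 'e'] -> ['d', 'b', 'e']
'e': index 2 in ['d', 'b', 'e'] -> ['e', 'd', 'b']
'd': index 1 in ['e', 'd', 'b'] -> ['d', 'e', 'b']
'e': index 1 in ['d', 'e', 'b'] -> ['e', 'd', 'b']
'e': index 0 in ['e', 'd', 'b'] -> ['e', 'd', 'b']
'b': index 2 in ['e', 'd', 'b'] -> ['b', 'e', 'd']
'e': index 1 in ['b', 'e', 'd'] -> ['e', 'b', 'd']
'b': index 1 in ['e', 'b', 'd'] -> ['b', 'e', 'd']
'e': index 1 in ['b', 'e', 'd'] -> ['e', 'b', 'd']
'e': index 0 in ['e', 'b', 'd'] -> ['e', 'b', 'd']


Output: [1, 0, 0, 2, 1, 1, 0, 2, 1, 1, 1, 0]


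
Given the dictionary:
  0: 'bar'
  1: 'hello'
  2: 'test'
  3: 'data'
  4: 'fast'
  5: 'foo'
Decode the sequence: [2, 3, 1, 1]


Look up each index in the dictionary:
  2 -> 'test'
  3 -> 'data'
  1 -> 'hello'
  1 -> 'hello'

Decoded: "test data hello hello"


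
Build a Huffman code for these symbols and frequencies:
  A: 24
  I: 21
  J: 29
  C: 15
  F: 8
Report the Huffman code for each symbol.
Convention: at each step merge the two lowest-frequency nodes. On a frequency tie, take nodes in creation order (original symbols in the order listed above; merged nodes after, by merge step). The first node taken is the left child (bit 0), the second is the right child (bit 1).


Huffman tree construction:
Step 1: Merge F(8) + C(15) = 23
Step 2: Merge I(21) + (F+C)(23) = 44
Step 3: Merge A(24) + J(29) = 53
Step 4: Merge (I+(F+C))(44) + (A+J)(53) = 97
Read each symbol's code off the tree from the root (left child = 0, right child = 1).

Codes:
  A: 10 (length 2)
  I: 00 (length 2)
  J: 11 (length 2)
  C: 011 (length 3)
  F: 010 (length 3)
Average code length: 217/97 = 2.2371 bits/symbol


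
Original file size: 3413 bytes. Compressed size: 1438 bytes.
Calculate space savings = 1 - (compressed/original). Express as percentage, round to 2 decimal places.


ratio = compressed/original = 1438/3413 = 0.42133
savings = 1 - ratio = 1 - 0.42133 = 0.57867
as a percentage: 0.57867 * 100 = 57.87%

Space savings = 1 - 1438/3413 = 57.87%


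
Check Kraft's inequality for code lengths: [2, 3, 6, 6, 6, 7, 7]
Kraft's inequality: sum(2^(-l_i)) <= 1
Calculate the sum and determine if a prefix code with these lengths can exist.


Sum = 2^(-2) + 2^(-3) + 2^(-6) + 2^(-6) + 2^(-6) + 2^(-7) + 2^(-7)
    = 0.25 + 0.125 + 0.015625 + 0.015625 + 0.015625 + 0.0078125 + 0.0078125
    = 56/128 = 0.4375
Since 0.4375 <= 1, Kraft's inequality IS satisfied.
A prefix code with these lengths CAN exist.

Kraft sum = 0.4375. Satisfied.


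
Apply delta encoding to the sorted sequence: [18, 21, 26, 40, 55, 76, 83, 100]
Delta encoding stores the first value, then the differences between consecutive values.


First value: 18
Deltas:
  21 - 18 = 3
  26 - 21 = 5
  40 - 26 = 14
  55 - 40 = 15
  76 - 55 = 21
  83 - 76 = 7
  100 - 83 = 17


Delta encoded: [18, 3, 5, 14, 15, 21, 7, 17]


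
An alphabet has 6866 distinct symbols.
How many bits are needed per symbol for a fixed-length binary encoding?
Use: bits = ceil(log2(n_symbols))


log2(6866) = 12.7453
Bracket: 2^12 = 4096 < 6866 <= 2^13 = 8192
So ceil(log2(6866)) = 13

bits = ceil(log2(6866)) = ceil(12.7453) = 13 bits


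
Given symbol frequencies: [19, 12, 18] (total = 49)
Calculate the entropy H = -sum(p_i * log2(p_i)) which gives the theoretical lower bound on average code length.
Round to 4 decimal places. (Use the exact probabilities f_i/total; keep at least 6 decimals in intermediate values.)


Per-symbol terms -p_i * log2(p_i) with p_i = f_i/49:
  p = 19/49 = 0.387755: log2(p) = -1.366782, -p*log2(p) = 0.529977
  p = 12/49 = 0.244898: log2(p) = -2.029747, -p*log2(p) = 0.497081
  p = 18/49 = 0.367347: log2(p) = -1.444785, -p*log2(p) = 0.530737
H = 0.529977 + 0.497081 + 0.530737 = 1.557795

H = 1.5578 bits/symbol


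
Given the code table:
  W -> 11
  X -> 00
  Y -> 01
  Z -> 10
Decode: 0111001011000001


Decoding:
01 -> Y
11 -> W
00 -> X
10 -> Z
11 -> W
00 -> X
00 -> X
01 -> Y


Result: YWXZWXXY


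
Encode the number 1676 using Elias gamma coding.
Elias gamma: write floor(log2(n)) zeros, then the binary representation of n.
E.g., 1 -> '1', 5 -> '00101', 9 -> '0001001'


num_bits = floor(log2(1676)) + 1 = 11
leading_zeros = num_bits - 1 = 10
binary(1676) = 11010001100

Elias gamma(1676) = '0000000000' + '11010001100' = 000000000011010001100 (21 bits)


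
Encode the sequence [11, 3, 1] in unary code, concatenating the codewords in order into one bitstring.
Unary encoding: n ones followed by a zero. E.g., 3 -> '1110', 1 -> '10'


Encode each number as n ones followed by a terminating 0:
  11 -> 111111111110 (12 bits)
  3 -> 1110 (4 bits)
  1 -> 10 (2 bits)
Total length = 12 + 4 + 2 = 18 bits.

Unary([11, 3, 1]) = 111111111110111010 (18 bits)


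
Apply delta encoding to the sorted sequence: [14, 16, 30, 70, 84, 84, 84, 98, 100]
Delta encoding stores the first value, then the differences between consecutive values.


First value: 14
Deltas:
  16 - 14 = 2
  30 - 16 = 14
  70 - 30 = 40
  84 - 70 = 14
  84 - 84 = 0
  84 - 84 = 0
  98 - 84 = 14
  100 - 98 = 2


Delta encoded: [14, 2, 14, 40, 14, 0, 0, 14, 2]


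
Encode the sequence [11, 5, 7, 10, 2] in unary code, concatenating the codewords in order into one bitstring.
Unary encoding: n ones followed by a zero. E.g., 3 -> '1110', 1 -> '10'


Encode each number as n ones followed by a terminating 0:
  11 -> 111111111110 (12 bits)
  5 -> 111110 (6 bits)
  7 -> 11111110 (8 bits)
  10 -> 11111111110 (11 bits)
  2 -> 110 (3 bits)
Total length = 12 + 6 + 8 + 11 + 3 = 40 bits.

Unary([11, 5, 7, 10, 2]) = 1111111111101111101111111011111111110110 (40 bits)


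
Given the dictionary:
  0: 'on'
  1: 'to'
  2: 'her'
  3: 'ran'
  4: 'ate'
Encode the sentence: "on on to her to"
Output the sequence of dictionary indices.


Look up each word in the dictionary:
  'on' -> 0
  'on' -> 0
  'to' -> 1
  'her' -> 2
  'to' -> 1

Encoded: [0, 0, 1, 2, 1]


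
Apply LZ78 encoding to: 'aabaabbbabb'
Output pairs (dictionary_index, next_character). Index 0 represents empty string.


LZ78 encoding steps:
Dictionary: {0: ''}
Step 1: w='' (idx 0), next='a' -> output (0, 'a'), add 'a' as idx 1
Step 2: w='a' (idx 1), next='b' -> output (1, 'b'), add 'ab' as idx 2
Step 3: w='a' (idx 1), next='a' -> output (1, 'a'), add 'aa' as idx 3
Step 4: w='' (idx 0), next='b' -> output (0, 'b'), add 'b' as idx 4
Step 5: w='b' (idx 4), next='b' -> output (4, 'b'), add 'bb' as idx 5
Step 6: w='ab' (idx 2), next='b' -> output (2, 'b'), add 'abb' as idx 6


Encoded: [(0, 'a'), (1, 'b'), (1, 'a'), (0, 'b'), (4, 'b'), (2, 'b')]


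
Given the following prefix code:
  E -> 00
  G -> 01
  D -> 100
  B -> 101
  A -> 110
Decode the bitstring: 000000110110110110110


Decoding step by step:
Bits 00 -> E
Bits 00 -> E
Bits 00 -> E
Bits 110 -> A
Bits 110 -> A
Bits 110 -> A
Bits 110 -> A
Bits 110 -> A


Decoded message: EEEAAAAA


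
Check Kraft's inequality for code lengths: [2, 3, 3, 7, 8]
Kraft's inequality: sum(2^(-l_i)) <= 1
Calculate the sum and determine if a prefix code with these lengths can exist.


Sum = 2^(-2) + 2^(-3) + 2^(-3) + 2^(-7) + 2^(-8)
    = 0.25 + 0.125 + 0.125 + 0.0078125 + 0.00390625
    = 131/256 = 0.51171875
Since 0.51171875 <= 1, Kraft's inequality IS satisfied.
A prefix code with these lengths CAN exist.

Kraft sum = 0.51171875. Satisfied.


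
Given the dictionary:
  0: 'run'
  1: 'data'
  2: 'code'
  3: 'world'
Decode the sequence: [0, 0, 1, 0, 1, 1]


Look up each index in the dictionary:
  0 -> 'run'
  0 -> 'run'
  1 -> 'data'
  0 -> 'run'
  1 -> 'data'
  1 -> 'data'

Decoded: "run run data run data data"


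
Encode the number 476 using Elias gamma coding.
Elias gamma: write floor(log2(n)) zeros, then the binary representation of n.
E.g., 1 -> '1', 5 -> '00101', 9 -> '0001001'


num_bits = floor(log2(476)) + 1 = 9
leading_zeros = num_bits - 1 = 8
binary(476) = 111011100

Elias gamma(476) = '00000000' + '111011100' = 00000000111011100 (17 bits)


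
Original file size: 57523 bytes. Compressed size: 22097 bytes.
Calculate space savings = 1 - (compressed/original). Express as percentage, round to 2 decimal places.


ratio = compressed/original = 22097/57523 = 0.384142
savings = 1 - ratio = 1 - 0.384142 = 0.615858
as a percentage: 0.615858 * 100 = 61.59%

Space savings = 1 - 22097/57523 = 61.59%


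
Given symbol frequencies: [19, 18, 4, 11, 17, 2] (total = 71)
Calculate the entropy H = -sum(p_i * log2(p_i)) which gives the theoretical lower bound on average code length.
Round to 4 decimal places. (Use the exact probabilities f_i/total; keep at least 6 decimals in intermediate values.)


Per-symbol terms -p_i * log2(p_i) with p_i = f_i/71:
  p = 19/71 = 0.267606: log2(p) = -1.901820, -p*log2(p) = 0.508938
  p = 18/71 = 0.253521: log2(p) = -1.979822, -p*log2(p) = 0.501927
  p = 4/71 = 0.056338: log2(p) = -4.149747, -p*log2(p) = 0.233789
  p = 11/71 = 0.154930: log2(p) = -2.690316, -p*log2(p) = 0.416809
  p = 17/71 = 0.239437: log2(p) = -2.062284, -p*log2(p) = 0.493786
  p = 2/71 = 0.028169: log2(p) = -5.149747, -p*log2(p) = 0.145063
H = 0.508938 + 0.501927 + 0.233789 + 0.416809 + 0.493786 + 0.145063 = 2.300312

H = 2.3003 bits/symbol


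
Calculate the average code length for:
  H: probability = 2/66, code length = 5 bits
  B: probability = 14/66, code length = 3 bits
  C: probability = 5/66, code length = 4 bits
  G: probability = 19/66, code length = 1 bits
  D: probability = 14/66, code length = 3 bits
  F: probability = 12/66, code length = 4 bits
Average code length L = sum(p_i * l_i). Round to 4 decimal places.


Weighted contributions p_i * l_i:
  H: (2/66) * 5 = 10/66
  B: (14/66) * 3 = 42/66
  C: (5/66) * 4 = 20/66
  G: (19/66) * 1 = 19/66
  D: (14/66) * 3 = 42/66
  F: (12/66) * 4 = 48/66
Sum = (10 + 42 + 20 + 19 + 42 + 48)/66 = 181/66

L = 181/66 = 2.7424 bits/symbol


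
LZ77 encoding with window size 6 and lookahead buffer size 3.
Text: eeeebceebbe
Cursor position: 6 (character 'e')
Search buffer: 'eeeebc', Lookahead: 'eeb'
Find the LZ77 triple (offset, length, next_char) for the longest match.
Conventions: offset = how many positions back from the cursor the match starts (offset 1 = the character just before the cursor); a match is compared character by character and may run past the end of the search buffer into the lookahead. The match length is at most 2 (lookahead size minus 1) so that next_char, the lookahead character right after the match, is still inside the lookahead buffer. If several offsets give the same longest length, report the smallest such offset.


Try each offset into the search buffer:
  offset=1 (pos 5, char 'c'): match length 0
  offset=2 (pos 4, char 'b'): match length 0
  offset=3 (pos 3, char 'e'): match length 1
  offset=4 (pos 2, char 'e'): match length 2
  offset=5 (pos 1, char 'e'): match length 2
  offset=6 (pos 0, char 'e'): match length 2
Longest match has length 2, found at offsets 4, 5, 6; take the smallest, offset 4.
next_char = character at position 6 + 2 = 8 -> 'b'

Best match: offset=4, length=2 (matching 'ee' starting at position 2)
LZ77 triple: (4, 2, 'b')


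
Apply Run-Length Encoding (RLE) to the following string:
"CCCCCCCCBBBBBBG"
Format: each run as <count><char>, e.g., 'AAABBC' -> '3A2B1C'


Scanning runs left to right:
  i=0: run of 'C' x 8 -> '8C'
  i=8: run of 'B' x 6 -> '6B'
  i=14: run of 'G' x 1 -> '1G'

RLE = 8C6B1G


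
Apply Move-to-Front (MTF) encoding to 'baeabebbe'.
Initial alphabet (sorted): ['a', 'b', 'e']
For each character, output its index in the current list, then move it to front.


MTF encoding:
'b': index 1 in ['a', 'b', 'e'] -> ['b', 'a', 'e']
'a': index 1 in ['b', 'a', 'e'] -> ['a', 'b', 'e']
'e': index 2 in ['a', 'b', 'e'] -> ['e', 'a', 'b']
'a': index 1 in ['e', 'a', 'b'] -> ['a', 'e', 'b']
'b': index 2 in ['a', 'e', 'b'] -> ['b', 'a', 'e']
'e': index 2 in ['b', 'a', 'e'] -> ['e', 'b', 'a']
'b': index 1 in ['e', 'b', 'a'] -> ['b', 'e', 'a']
'b': index 0 in ['b', 'e', 'a'] -> ['b', 'e', 'a']
'e': index 1 in ['b', 'e', 'a'] -> ['e', 'b', 'a']


Output: [1, 1, 2, 1, 2, 2, 1, 0, 1]


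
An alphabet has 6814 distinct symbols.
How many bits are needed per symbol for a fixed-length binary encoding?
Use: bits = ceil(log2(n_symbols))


log2(6814) = 12.7343
Bracket: 2^12 = 4096 < 6814 <= 2^13 = 8192
So ceil(log2(6814)) = 13

bits = ceil(log2(6814)) = ceil(12.7343) = 13 bits


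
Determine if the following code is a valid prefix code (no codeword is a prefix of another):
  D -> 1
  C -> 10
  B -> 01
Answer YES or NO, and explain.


Checking each pair (does one codeword prefix another?):
  D='1' vs C='10': prefix -- VIOLATION

NO -- this is NOT a valid prefix code. D (1) is a prefix of C (10).


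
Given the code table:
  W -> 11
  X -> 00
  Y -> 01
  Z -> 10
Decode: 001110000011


Decoding:
00 -> X
11 -> W
10 -> Z
00 -> X
00 -> X
11 -> W


Result: XWZXXW


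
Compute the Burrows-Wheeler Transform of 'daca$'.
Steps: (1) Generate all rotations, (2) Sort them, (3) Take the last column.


Rotations (sorted):
  0: $daca -> last char: a
  1: a$dac -> last char: c
  2: aca$d -> last char: d
  3: ca$da -> last char: a
  4: daca$ -> last char: $


BWT = acda$


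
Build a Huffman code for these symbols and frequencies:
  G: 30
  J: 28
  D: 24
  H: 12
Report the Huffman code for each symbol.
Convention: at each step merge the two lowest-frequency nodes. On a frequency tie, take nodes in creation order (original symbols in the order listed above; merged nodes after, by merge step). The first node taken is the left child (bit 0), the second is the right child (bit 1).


Huffman tree construction:
Step 1: Merge H(12) + D(24) = 36
Step 2: Merge J(28) + G(30) = 58
Step 3: Merge (H+D)(36) + (J+G)(58) = 94
Read each symbol's code off the tree from the root (left child = 0, right child = 1).

Codes:
  G: 11 (length 2)
  J: 10 (length 2)
  D: 01 (length 2)
  H: 00 (length 2)
Average code length: 188/94 = 2.0000 bits/symbol


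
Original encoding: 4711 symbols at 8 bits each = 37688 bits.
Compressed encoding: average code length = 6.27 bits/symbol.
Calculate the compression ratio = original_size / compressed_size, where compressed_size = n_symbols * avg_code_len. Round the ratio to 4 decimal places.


original_size = n_symbols * orig_bits = 4711 * 8 = 37688 bits
compressed_size = n_symbols * avg_code_len = 4711 * 6.27 = 29537.97 bits
ratio = original_size / compressed_size = 37688 / 29537.97 = 1.2759

Compression ratio = 1.2759


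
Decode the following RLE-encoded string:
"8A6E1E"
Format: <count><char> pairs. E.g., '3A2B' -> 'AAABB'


Expanding each <count><char> pair:
  8A -> 'AAAAAAAA'
  6E -> 'EEEEEE'
  1E -> 'E'

Decoded = AAAAAAAAEEEEEEE


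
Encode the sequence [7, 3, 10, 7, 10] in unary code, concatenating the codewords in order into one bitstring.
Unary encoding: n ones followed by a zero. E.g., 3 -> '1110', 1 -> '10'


Encode each number as n ones followed by a terminating 0:
  7 -> 11111110 (8 bits)
  3 -> 1110 (4 bits)
  10 -> 11111111110 (11 bits)
  7 -> 11111110 (8 bits)
  10 -> 11111111110 (11 bits)
Total length = 8 + 4 + 11 + 8 + 11 = 42 bits.

Unary([7, 3, 10, 7, 10]) = 111111101110111111111101111111011111111110 (42 bits)


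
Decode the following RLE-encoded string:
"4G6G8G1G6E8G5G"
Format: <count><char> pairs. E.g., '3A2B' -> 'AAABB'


Expanding each <count><char> pair:
  4G -> 'GGGG'
  6G -> 'GGGGGG'
  8G -> 'GGGGGGGG'
  1G -> 'G'
  6E -> 'EEEEEE'
  8G -> 'GGGGGGGG'
  5G -> 'GGGGG'

Decoded = GGGGGGGGGGGGGGGGGGGEEEEEEGGGGGGGGGGGGG


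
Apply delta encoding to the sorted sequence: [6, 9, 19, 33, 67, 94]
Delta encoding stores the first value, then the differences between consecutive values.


First value: 6
Deltas:
  9 - 6 = 3
  19 - 9 = 10
  33 - 19 = 14
  67 - 33 = 34
  94 - 67 = 27


Delta encoded: [6, 3, 10, 14, 34, 27]


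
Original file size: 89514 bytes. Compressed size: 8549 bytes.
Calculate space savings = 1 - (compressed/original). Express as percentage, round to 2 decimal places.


ratio = compressed/original = 8549/89514 = 0.095505
savings = 1 - ratio = 1 - 0.095505 = 0.904495
as a percentage: 0.904495 * 100 = 90.45%

Space savings = 1 - 8549/89514 = 90.45%


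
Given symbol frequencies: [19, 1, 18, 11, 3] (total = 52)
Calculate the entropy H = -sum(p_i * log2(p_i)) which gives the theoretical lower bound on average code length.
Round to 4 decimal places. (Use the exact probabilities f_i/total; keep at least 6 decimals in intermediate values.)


Per-symbol terms -p_i * log2(p_i) with p_i = f_i/52:
  p = 19/52 = 0.365385: log2(p) = -1.452512, -p*log2(p) = 0.530726
  p = 1/52 = 0.019231: log2(p) = -5.700440, -p*log2(p) = 0.109624
  p = 18/52 = 0.346154: log2(p) = -1.530515, -p*log2(p) = 0.529794
  p = 11/52 = 0.211538: log2(p) = -2.241008, -p*log2(p) = 0.474059
  p = 3/52 = 0.057692: log2(p) = -4.115477, -p*log2(p) = 0.237431
H = 0.530726 + 0.109624 + 0.529794 + 0.474059 + 0.237431 = 1.881634

H = 1.8816 bits/symbol


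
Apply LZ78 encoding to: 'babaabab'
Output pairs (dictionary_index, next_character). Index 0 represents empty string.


LZ78 encoding steps:
Dictionary: {0: ''}
Step 1: w='' (idx 0), next='b' -> output (0, 'b'), add 'b' as idx 1
Step 2: w='' (idx 0), next='a' -> output (0, 'a'), add 'a' as idx 2
Step 3: w='b' (idx 1), next='a' -> output (1, 'a'), add 'ba' as idx 3
Step 4: w='a' (idx 2), next='b' -> output (2, 'b'), add 'ab' as idx 4
Step 5: w='ab' (idx 4), end of input -> output (4, '')


Encoded: [(0, 'b'), (0, 'a'), (1, 'a'), (2, 'b'), (4, '')]


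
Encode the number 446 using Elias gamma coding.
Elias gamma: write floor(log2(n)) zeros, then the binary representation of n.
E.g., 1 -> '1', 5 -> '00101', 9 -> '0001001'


num_bits = floor(log2(446)) + 1 = 9
leading_zeros = num_bits - 1 = 8
binary(446) = 110111110

Elias gamma(446) = '00000000' + '110111110' = 00000000110111110 (17 bits)


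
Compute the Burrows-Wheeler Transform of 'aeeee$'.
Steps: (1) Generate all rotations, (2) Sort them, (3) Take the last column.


Rotations (sorted):
  0: $aeeee -> last char: e
  1: aeeee$ -> last char: $
  2: e$aeee -> last char: e
  3: ee$aee -> last char: e
  4: eee$ae -> last char: e
  5: eeee$a -> last char: a


BWT = e$eeea


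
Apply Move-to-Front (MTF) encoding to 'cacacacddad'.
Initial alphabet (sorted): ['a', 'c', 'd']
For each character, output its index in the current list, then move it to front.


MTF encoding:
'c': index 1 in ['a', 'c', 'd'] -> ['c', 'a', 'd']
'a': index 1 in ['c', 'a', 'd'] -> ['a', 'c', 'd']
'c': index 1 in ['a', 'c', 'd'] -> ['c', 'a', 'd']
'a': index 1 in ['c', 'a', 'd'] -> ['a', 'c', 'd']
'c': index 1 in ['a', 'c', 'd'] -> ['c', 'a', 'd']
'a': index 1 in ['c', 'a', 'd'] -> ['a', 'c', 'd']
'c': index 1 in ['a', 'c', 'd'] -> ['c', 'a', 'd']
'd': index 2 in ['c', 'a', 'd'] -> ['d', 'c', 'a']
'd': index 0 in ['d', 'c', 'a'] -> ['d', 'c', 'a']
'a': index 2 in ['d', 'c', 'a'] -> ['a', 'd', 'c']
'd': index 1 in ['a', 'd', 'c'] -> ['d', 'a', 'c']


Output: [1, 1, 1, 1, 1, 1, 1, 2, 0, 2, 1]


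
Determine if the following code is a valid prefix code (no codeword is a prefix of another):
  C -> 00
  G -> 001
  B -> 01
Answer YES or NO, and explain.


Checking each pair (does one codeword prefix another?):
  C='00' vs G='001': prefix -- VIOLATION

NO -- this is NOT a valid prefix code. C (00) is a prefix of G (001).


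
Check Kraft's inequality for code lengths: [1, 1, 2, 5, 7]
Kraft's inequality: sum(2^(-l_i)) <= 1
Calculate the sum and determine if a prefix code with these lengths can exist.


Sum = 2^(-1) + 2^(-1) + 2^(-2) + 2^(-5) + 2^(-7)
    = 0.5 + 0.5 + 0.25 + 0.03125 + 0.0078125
    = 165/128 = 1.2890625
Since 1.2890625 > 1, Kraft's inequality is NOT satisfied.
A prefix code with these lengths CANNOT exist.

Kraft sum = 1.2890625. Not satisfied.


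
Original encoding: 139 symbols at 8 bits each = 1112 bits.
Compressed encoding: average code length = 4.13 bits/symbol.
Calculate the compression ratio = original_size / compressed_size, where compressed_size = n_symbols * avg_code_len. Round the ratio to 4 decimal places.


original_size = n_symbols * orig_bits = 139 * 8 = 1112 bits
compressed_size = n_symbols * avg_code_len = 139 * 4.13 = 574.07 bits
ratio = original_size / compressed_size = 1112 / 574.07 = 1.937

Compression ratio = 1.937


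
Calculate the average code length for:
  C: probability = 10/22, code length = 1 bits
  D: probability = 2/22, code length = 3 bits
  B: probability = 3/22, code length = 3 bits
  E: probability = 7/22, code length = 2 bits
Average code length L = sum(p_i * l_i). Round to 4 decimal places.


Weighted contributions p_i * l_i:
  C: (10/22) * 1 = 10/22
  D: (2/22) * 3 = 6/22
  B: (3/22) * 3 = 9/22
  E: (7/22) * 2 = 14/22
Sum = (10 + 6 + 9 + 14)/22 = 39/22

L = 39/22 = 1.7727 bits/symbol


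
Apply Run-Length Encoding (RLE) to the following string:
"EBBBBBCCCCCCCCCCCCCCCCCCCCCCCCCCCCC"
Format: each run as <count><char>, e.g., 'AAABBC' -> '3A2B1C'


Scanning runs left to right:
  i=0: run of 'E' x 1 -> '1E'
  i=1: run of 'B' x 5 -> '5B'
  i=6: run of 'C' x 29 -> '29C'

RLE = 1E5B29C


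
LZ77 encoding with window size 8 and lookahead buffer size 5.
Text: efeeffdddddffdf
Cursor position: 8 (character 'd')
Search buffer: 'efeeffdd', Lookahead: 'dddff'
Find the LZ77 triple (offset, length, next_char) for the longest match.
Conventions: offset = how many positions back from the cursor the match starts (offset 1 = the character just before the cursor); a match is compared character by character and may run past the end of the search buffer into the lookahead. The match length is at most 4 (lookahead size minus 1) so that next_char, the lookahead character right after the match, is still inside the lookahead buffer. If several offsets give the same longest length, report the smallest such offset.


Try each offset into the search buffer:
  offset=1 (pos 7, char 'd'): match length 3
  offset=2 (pos 6, char 'd'): match length 3
  offset=3 (pos 5, char 'f'): match length 0
  offset=4 (pos 4, char 'f'): match length 0
  offset=5 (pos 3, char 'e'): match length 0
  offset=6 (pos 2, char 'e'): match length 0
  offset=7 (pos 1, char 'f'): match length 0
  offset=8 (pos 0, char 'e'): match length 0
Longest match has length 3, found at offsets 1, 2; take the smallest, offset 1.
next_char = character at position 8 + 3 = 11 -> 'f'

Best match: offset=1, length=3 (matching 'ddd' starting at position 7)
LZ77 triple: (1, 3, 'f')


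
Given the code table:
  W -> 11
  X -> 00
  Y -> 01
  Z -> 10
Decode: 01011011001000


Decoding:
01 -> Y
01 -> Y
10 -> Z
11 -> W
00 -> X
10 -> Z
00 -> X


Result: YYZWXZX


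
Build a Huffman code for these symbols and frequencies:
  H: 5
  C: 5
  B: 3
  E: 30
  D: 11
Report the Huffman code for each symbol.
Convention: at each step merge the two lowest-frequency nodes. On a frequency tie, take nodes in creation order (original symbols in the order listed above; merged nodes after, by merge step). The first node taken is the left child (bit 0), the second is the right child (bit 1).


Huffman tree construction:
Step 1: Merge B(3) + H(5) = 8
Step 2: Merge C(5) + (B+H)(8) = 13
Step 3: Merge D(11) + (C+(B+H))(13) = 24
Step 4: Merge (D+(C+(B+H)))(24) + E(30) = 54
Read each symbol's code off the tree from the root (left child = 0, right child = 1).

Codes:
  H: 0111 (length 4)
  C: 010 (length 3)
  B: 0110 (length 4)
  E: 1 (length 1)
  D: 00 (length 2)
Average code length: 99/54 = 1.8333 bits/symbol


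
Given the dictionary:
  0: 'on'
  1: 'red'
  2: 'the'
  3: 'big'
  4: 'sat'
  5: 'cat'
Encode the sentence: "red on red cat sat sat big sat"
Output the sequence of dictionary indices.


Look up each word in the dictionary:
  'red' -> 1
  'on' -> 0
  'red' -> 1
  'cat' -> 5
  'sat' -> 4
  'sat' -> 4
  'big' -> 3
  'sat' -> 4

Encoded: [1, 0, 1, 5, 4, 4, 3, 4]


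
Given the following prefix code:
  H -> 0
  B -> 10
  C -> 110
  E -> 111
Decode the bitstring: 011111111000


Decoding step by step:
Bits 0 -> H
Bits 111 -> E
Bits 111 -> E
Bits 110 -> C
Bits 0 -> H
Bits 0 -> H


Decoded message: HEECHH


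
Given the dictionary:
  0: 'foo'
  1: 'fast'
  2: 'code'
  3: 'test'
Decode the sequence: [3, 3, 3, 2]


Look up each index in the dictionary:
  3 -> 'test'
  3 -> 'test'
  3 -> 'test'
  2 -> 'code'

Decoded: "test test test code"


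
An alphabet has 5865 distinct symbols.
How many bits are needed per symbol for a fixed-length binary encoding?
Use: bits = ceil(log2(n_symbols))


log2(5865) = 12.5179
Bracket: 2^12 = 4096 < 5865 <= 2^13 = 8192
So ceil(log2(5865)) = 13

bits = ceil(log2(5865)) = ceil(12.5179) = 13 bits


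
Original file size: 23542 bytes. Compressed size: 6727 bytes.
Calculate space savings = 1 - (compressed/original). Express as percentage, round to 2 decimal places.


ratio = compressed/original = 6727/23542 = 0.285745
savings = 1 - ratio = 1 - 0.285745 = 0.714255
as a percentage: 0.714255 * 100 = 71.43%

Space savings = 1 - 6727/23542 = 71.43%


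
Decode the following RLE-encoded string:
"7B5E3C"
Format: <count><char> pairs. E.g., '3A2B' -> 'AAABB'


Expanding each <count><char> pair:
  7B -> 'BBBBBBB'
  5E -> 'EEEEE'
  3C -> 'CCC'

Decoded = BBBBBBBEEEEECCC


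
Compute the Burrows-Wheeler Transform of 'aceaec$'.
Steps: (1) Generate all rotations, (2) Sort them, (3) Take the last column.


Rotations (sorted):
  0: $aceaec -> last char: c
  1: aceaec$ -> last char: $
  2: aec$ace -> last char: e
  3: c$aceae -> last char: e
  4: ceaec$a -> last char: a
  5: eaec$ac -> last char: c
  6: ec$acea -> last char: a


BWT = c$eeaca


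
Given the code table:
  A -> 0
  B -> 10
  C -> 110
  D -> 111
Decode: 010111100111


Decoding:
0 -> A
10 -> B
111 -> D
10 -> B
0 -> A
111 -> D


Result: ABDBAD


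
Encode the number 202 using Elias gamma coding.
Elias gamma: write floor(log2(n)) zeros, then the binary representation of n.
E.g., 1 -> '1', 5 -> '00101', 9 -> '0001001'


num_bits = floor(log2(202)) + 1 = 8
leading_zeros = num_bits - 1 = 7
binary(202) = 11001010

Elias gamma(202) = '0000000' + '11001010' = 000000011001010 (15 bits)


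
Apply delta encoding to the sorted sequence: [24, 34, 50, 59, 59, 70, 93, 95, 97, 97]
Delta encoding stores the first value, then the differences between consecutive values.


First value: 24
Deltas:
  34 - 24 = 10
  50 - 34 = 16
  59 - 50 = 9
  59 - 59 = 0
  70 - 59 = 11
  93 - 70 = 23
  95 - 93 = 2
  97 - 95 = 2
  97 - 97 = 0


Delta encoded: [24, 10, 16, 9, 0, 11, 23, 2, 2, 0]


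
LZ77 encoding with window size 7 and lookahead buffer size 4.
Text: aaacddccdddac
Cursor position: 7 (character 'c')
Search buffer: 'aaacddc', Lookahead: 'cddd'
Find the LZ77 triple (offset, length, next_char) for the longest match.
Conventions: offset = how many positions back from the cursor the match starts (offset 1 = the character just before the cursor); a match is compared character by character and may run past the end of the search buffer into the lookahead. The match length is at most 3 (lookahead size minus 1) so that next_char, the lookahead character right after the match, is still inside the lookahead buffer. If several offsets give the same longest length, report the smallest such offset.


Try each offset into the search buffer:
  offset=1 (pos 6, char 'c'): match length 1
  offset=2 (pos 5, char 'd'): match length 0
  offset=3 (pos 4, char 'd'): match length 0
  offset=4 (pos 3, char 'c'): match length 3
  offset=5 (pos 2, char 'a'): match length 0
  offset=6 (pos 1, char 'a'): match length 0
  offset=7 (pos 0, char 'a'): match length 0
Longest match has length 3 at offset 4.
next_char = character at position 7 + 3 = 10 -> 'd'

Best match: offset=4, length=3 (matching 'cdd' starting at position 3)
LZ77 triple: (4, 3, 'd')


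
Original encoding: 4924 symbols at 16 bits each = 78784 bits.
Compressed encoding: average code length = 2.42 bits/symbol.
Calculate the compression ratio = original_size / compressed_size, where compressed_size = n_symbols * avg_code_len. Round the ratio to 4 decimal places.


original_size = n_symbols * orig_bits = 4924 * 16 = 78784 bits
compressed_size = n_symbols * avg_code_len = 4924 * 2.42 = 11916.08 bits
ratio = original_size / compressed_size = 78784 / 11916.08 = 6.6116

Compression ratio = 6.6116


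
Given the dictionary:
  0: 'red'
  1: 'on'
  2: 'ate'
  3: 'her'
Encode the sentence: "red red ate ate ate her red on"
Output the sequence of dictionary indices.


Look up each word in the dictionary:
  'red' -> 0
  'red' -> 0
  'ate' -> 2
  'ate' -> 2
  'ate' -> 2
  'her' -> 3
  'red' -> 0
  'on' -> 1

Encoded: [0, 0, 2, 2, 2, 3, 0, 1]


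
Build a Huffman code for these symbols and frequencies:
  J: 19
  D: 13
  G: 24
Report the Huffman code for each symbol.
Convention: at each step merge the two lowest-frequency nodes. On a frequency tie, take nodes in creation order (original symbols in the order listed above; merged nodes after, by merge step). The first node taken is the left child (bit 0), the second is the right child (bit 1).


Huffman tree construction:
Step 1: Merge D(13) + J(19) = 32
Step 2: Merge G(24) + (D+J)(32) = 56
Read each symbol's code off the tree from the root (left child = 0, right child = 1).

Codes:
  J: 11 (length 2)
  D: 10 (length 2)
  G: 0 (length 1)
Average code length: 88/56 = 1.5714 bits/symbol


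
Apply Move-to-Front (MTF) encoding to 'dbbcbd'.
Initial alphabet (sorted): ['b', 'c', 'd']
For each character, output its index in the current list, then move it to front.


MTF encoding:
'd': index 2 in ['b', 'c', 'd'] -> ['d', 'b', 'c']
'b': index 1 in ['d', 'b', 'c'] -> ['b', 'd', 'c']
'b': index 0 in ['b', 'd', 'c'] -> ['b', 'd', 'c']
'c': index 2 in ['b', 'd', 'c'] -> ['c', 'b', 'd']
'b': index 1 in ['c', 'b', 'd'] -> ['b', 'c', 'd']
'd': index 2 in ['b', 'c', 'd'] -> ['d', 'b', 'c']


Output: [2, 1, 0, 2, 1, 2]


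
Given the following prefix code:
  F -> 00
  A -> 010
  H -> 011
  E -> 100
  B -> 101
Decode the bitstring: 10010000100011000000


Decoding step by step:
Bits 100 -> E
Bits 100 -> E
Bits 00 -> F
Bits 100 -> E
Bits 011 -> H
Bits 00 -> F
Bits 00 -> F
Bits 00 -> F


Decoded message: EEFEHFFF


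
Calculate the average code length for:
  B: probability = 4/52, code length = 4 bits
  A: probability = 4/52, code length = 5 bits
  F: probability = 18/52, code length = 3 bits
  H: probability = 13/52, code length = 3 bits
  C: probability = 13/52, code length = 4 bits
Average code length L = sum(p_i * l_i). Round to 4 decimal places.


Weighted contributions p_i * l_i:
  B: (4/52) * 4 = 16/52
  A: (4/52) * 5 = 20/52
  F: (18/52) * 3 = 54/52
  H: (13/52) * 3 = 39/52
  C: (13/52) * 4 = 52/52
Sum = (16 + 20 + 54 + 39 + 52)/52 = 181/52

L = 181/52 = 3.4808 bits/symbol


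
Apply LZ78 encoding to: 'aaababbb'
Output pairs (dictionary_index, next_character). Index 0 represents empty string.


LZ78 encoding steps:
Dictionary: {0: ''}
Step 1: w='' (idx 0), next='a' -> output (0, 'a'), add 'a' as idx 1
Step 2: w='a' (idx 1), next='a' -> output (1, 'a'), add 'aa' as idx 2
Step 3: w='' (idx 0), next='b' -> output (0, 'b'), add 'b' as idx 3
Step 4: w='a' (idx 1), next='b' -> output (1, 'b'), add 'ab' as idx 4
Step 5: w='b' (idx 3), next='b' -> output (3, 'b'), add 'bb' as idx 5


Encoded: [(0, 'a'), (1, 'a'), (0, 'b'), (1, 'b'), (3, 'b')]


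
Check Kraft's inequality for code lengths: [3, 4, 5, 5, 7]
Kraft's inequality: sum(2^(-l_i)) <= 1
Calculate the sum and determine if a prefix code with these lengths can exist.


Sum = 2^(-3) + 2^(-4) + 2^(-5) + 2^(-5) + 2^(-7)
    = 0.125 + 0.0625 + 0.03125 + 0.03125 + 0.0078125
    = 33/128 = 0.2578125
Since 0.2578125 <= 1, Kraft's inequality IS satisfied.
A prefix code with these lengths CAN exist.

Kraft sum = 0.2578125. Satisfied.


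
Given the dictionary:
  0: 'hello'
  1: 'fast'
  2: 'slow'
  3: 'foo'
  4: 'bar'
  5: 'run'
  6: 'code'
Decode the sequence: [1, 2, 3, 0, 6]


Look up each index in the dictionary:
  1 -> 'fast'
  2 -> 'slow'
  3 -> 'foo'
  0 -> 'hello'
  6 -> 'code'

Decoded: "fast slow foo hello code"


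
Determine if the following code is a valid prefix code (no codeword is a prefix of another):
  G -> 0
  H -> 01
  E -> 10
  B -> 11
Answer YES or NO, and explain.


Checking each pair (does one codeword prefix another?):
  G='0' vs H='01': prefix -- VIOLATION

NO -- this is NOT a valid prefix code. G (0) is a prefix of H (01).


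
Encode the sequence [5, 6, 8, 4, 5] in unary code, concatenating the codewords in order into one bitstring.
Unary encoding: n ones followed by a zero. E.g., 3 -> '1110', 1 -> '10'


Encode each number as n ones followed by a terminating 0:
  5 -> 111110 (6 bits)
  6 -> 1111110 (7 bits)
  8 -> 111111110 (9 bits)
  4 -> 11110 (5 bits)
  5 -> 111110 (6 bits)
Total length = 6 + 7 + 9 + 5 + 6 = 33 bits.

Unary([5, 6, 8, 4, 5]) = 111110111111011111111011110111110 (33 bits)


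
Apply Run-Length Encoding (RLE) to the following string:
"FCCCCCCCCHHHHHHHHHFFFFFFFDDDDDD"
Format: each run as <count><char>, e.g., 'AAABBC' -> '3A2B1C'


Scanning runs left to right:
  i=0: run of 'F' x 1 -> '1F'
  i=1: run of 'C' x 8 -> '8C'
  i=9: run of 'H' x 9 -> '9H'
  i=18: run of 'F' x 7 -> '7F'
  i=25: run of 'D' x 6 -> '6D'

RLE = 1F8C9H7F6D


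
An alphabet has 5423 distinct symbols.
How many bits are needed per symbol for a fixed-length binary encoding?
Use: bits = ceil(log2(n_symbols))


log2(5423) = 12.4049
Bracket: 2^12 = 4096 < 5423 <= 2^13 = 8192
So ceil(log2(5423)) = 13

bits = ceil(log2(5423)) = ceil(12.4049) = 13 bits


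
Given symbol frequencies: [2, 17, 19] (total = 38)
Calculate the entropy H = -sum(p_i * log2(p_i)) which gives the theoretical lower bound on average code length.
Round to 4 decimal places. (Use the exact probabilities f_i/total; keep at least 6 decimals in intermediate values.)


Per-symbol terms -p_i * log2(p_i) with p_i = f_i/38:
  p = 2/38 = 0.052632: log2(p) = -4.247928, -p*log2(p) = 0.223575
  p = 17/38 = 0.447368: log2(p) = -1.160465, -p*log2(p) = 0.519155
  p = 19/38 = 0.500000: log2(p) = -1.000000, -p*log2(p) = 0.500000
H = 0.223575 + 0.519155 + 0.500000 = 1.242730

H = 1.2427 bits/symbol


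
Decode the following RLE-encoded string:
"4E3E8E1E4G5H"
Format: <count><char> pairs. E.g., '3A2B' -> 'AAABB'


Expanding each <count><char> pair:
  4E -> 'EEEE'
  3E -> 'EEE'
  8E -> 'EEEEEEEE'
  1E -> 'E'
  4G -> 'GGGG'
  5H -> 'HHHHH'

Decoded = EEEEEEEEEEEEEEEEGGGGHHHHH


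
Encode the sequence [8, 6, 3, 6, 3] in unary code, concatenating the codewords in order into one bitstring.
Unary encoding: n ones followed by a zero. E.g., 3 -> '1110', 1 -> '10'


Encode each number as n ones followed by a terminating 0:
  8 -> 111111110 (9 bits)
  6 -> 1111110 (7 bits)
  3 -> 1110 (4 bits)
  6 -> 1111110 (7 bits)
  3 -> 1110 (4 bits)
Total length = 9 + 7 + 4 + 7 + 4 = 31 bits.

Unary([8, 6, 3, 6, 3]) = 1111111101111110111011111101110 (31 bits)


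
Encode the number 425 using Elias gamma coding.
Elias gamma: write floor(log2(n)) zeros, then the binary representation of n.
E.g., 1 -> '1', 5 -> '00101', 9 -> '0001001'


num_bits = floor(log2(425)) + 1 = 9
leading_zeros = num_bits - 1 = 8
binary(425) = 110101001

Elias gamma(425) = '00000000' + '110101001' = 00000000110101001 (17 bits)
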